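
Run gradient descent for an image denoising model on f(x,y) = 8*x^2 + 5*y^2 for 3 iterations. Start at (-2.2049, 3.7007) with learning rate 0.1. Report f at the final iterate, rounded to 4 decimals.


Gradient descent on f(x,y) = 8*x^2 + 5*y^2.
Starting point: (-2.2049, 3.7007), alpha = 0.1
Step 1: grad_x = 2*8*-2.2049 = -35.2784, grad_y = 2*5*3.7007 = 37.007
  x_1 = -2.2049 - 0.1*-35.2784 = 1.3229
  y_1 = 3.7007 - 0.1*37.007 = 0.0
Step 2: grad_x = 2*8*1.3229 = 21.167, grad_y = 2*5*0.0 = 0.0
  x_2 = 1.3229 - 0.1*21.167 = -0.7938
  y_2 = 0.0 - 0.1*0.0 = 0.0
Step 3: grad_x = 2*8*-0.7938 = -12.7002, grad_y = 2*5*0.0 = 0.0
  x_3 = -0.7938 - 0.1*-12.7002 = 0.4763
  y_3 = 0.0 - 0.1*0.0 = 0.0
f(0.4763, 0.0) = 8*0.4763^2 + 5*0.0^2 = 1.8146


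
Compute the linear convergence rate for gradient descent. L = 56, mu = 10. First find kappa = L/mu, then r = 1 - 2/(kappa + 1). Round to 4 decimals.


Step 1: Compute the condition number.
kappa = L/mu = 56/10 = 5.6
Step 2: Compute the convergence rate.
r = 1 - 2/(kappa + 1) = 1 - 2*mu/(L + mu) = (L - mu)/(L + mu) = 46/66 = 0.697


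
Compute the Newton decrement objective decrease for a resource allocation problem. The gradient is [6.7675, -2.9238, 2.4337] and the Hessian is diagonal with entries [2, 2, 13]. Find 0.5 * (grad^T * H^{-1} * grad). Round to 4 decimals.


Step 1: H is diagonal, so H^(-1) * g = [3.3838, -1.4619, 0.1872].
Step 2: g^T H^(-1) g = sum_i g_i^2 / H_ii
  = (6.7675)^2/2 + (-2.9238)^2/2 + (2.4337)^2/13
  = 22.8995 + 4.2743 + 0.4556 = 27.6294
Step 3: Objective decrease = 0.5 * g^T H^(-1) g = 13.8147


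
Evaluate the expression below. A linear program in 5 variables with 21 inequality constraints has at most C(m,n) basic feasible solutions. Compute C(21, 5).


Each vertex corresponds to some choice of n active constraints out of m, so the number of vertices is at most C(m, n) = m! / (n!(m-n)!).
m = 21, n = 5
Numerator: 21 * 20 * 19 * 18 * 17
Denominator: 5! = 120
C(21, 5) = 20349


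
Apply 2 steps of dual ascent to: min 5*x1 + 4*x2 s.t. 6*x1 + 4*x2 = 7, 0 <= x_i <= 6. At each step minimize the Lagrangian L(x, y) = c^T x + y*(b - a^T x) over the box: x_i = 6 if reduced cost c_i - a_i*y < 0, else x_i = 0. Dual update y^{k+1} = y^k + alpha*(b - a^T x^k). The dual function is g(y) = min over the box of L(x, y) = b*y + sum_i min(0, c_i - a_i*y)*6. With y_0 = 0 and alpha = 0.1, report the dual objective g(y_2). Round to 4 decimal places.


Dual ascent for LP: min 5*x1 + 4*x2, 6*x1 + 4*x2 = 7, 0 <= x_i <= 6
Step 1: y^k = 0.0, reduced costs: (5.0, 4.0)
  x^k = (0.0, 0.0), subgradient = b - a^T x = 7.0
  y^{k+1} = 0.0 + 0.1*7.0 = 0.7
Step 2: y^k = 0.7, reduced costs: (0.8, 1.2)
  x^k = (0.0, 0.0), subgradient = b - a^T x = 7.0
  y^{k+1} = 0.7 + 0.1*7.0 = 1.4
Dual objective at y_2 = 1.4: reduced costs (-3.4, -1.6), box minimizer x = (6.0, 6.0)
g(y_2) = b*y + (c1 - a1*y)*x1 + (c2 - a2*y)*x2 = 7*1.4 + (-3.4)*6.0 + (-1.6)*6.0 = 9.8 - 20.4 - 9.6 = -20.2


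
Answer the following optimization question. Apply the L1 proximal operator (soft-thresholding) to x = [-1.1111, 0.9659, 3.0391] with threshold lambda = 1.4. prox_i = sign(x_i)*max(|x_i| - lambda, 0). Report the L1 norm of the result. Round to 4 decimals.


Soft-thresholding with lambda = 1.4:
prox(-1.1111) = sign(-1.1111)*max(|-1.1111| - 1.4, 0) = 0.0
prox(0.9659) = sign(0.9659)*max(|0.9659| - 1.4, 0) = 0.0
prox(3.0391) = sign(3.0391)*max(|3.0391| - 1.4, 0) = 1.6391
prox(x) = [0.0, 0.0, 1.6391]
||prox(x)||_1 = 0.0 + 0.0 + 1.6391 = 1.6391


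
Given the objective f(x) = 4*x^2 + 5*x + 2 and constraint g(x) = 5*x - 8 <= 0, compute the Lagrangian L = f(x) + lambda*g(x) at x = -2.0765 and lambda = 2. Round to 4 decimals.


Step 1: Evaluate f(x).
f(-2.0765) = 4*(-2.0765)^2 + 5*(-2.0765) + 2 = 8.8649
Step 2: Evaluate g(x).
g(-2.0765) = 5*-2.0765 - 8 = -18.3825
Step 3: Compute Lagrangian.
L = 8.8649 + 2*-18.3825 = -27.9001


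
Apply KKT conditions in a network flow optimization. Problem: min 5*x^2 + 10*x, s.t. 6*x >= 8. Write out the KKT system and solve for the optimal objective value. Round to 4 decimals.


Step 1: Try lambda = 0 (constraint inactive).
x_unc = -10/(2*5) = -1.0
Check: 6*-1.0 = -6.0 < 8 -- violated!
Step 2: Constraint must be active: 6*x = 8
x* = 8/6 = 4/3 = 1.3333 (rounded; the exact value 4/3 is used below)
lambda = (2*5*(4/3) + 10)/6 = 3.8889
Step 3: Compute optimal value.
f(x*) = 5*(4/3)^2 + 10*(4/3) = 22.2222


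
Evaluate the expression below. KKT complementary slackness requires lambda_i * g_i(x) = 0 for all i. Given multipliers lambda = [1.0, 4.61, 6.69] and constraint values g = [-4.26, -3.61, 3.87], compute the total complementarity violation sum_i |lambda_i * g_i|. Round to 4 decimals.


KKT complementary slackness check:
lambda_1 * g_1 = 1.0 * -4.26 = -4.26
lambda_2 * g_2 = 4.61 * -3.61 = -16.6421
lambda_3 * g_3 = 6.69 * 3.87 = 25.8903
Total violation = 4.26 + 16.6421 + 25.8903 = 46.7924


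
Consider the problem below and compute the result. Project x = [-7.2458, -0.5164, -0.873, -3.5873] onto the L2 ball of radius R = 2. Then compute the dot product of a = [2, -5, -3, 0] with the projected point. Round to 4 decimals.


Step 1: Compute ||x|| (intermediates to 6 decimals).
||x|| = sqrt((-7.2458)^2 + (-0.5164)^2 + (-0.873)^2 + (-3.5873)^2) = 8.148567
Step 2: Project.
Since ||x|| > R, scale = R/||x|| = 2/8.148567 = 0.245442, proj(x) = scale * x
proj(x) = [-1.778424, -0.126746, -0.214271, -0.880474]
Step 3: Dot product.
a^T * proj(x) = 2*(-1.778424) - 5*(-0.126746) - 3*(-0.214271) + 0*(-0.880474) = -2.2803


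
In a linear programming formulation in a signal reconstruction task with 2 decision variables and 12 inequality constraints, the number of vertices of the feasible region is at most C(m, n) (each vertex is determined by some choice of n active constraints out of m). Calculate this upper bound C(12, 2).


Each vertex corresponds to some choice of n active constraints out of m, so the number of vertices is at most C(m, n) = m! / (n!(m-n)!).
m = 12, n = 2
Numerator: 12 * 11
Denominator: 2! = 2
C(12, 2) = 66


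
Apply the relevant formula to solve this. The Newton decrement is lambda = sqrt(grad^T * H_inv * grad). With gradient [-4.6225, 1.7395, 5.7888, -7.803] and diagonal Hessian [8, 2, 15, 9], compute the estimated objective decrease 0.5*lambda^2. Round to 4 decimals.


Step 1: H is diagonal, so H^(-1) * g = [-0.5778, 0.8698, 0.3859, -0.867].
Step 2: g^T H^(-1) g = sum_i g_i^2 / H_ii
  = (-4.6225)^2/8 + (1.7395)^2/2 + (5.7888)^2/15 + (-7.803)^2/9
  = 2.6709 + 1.5129 + 2.234 + 6.7652 = 13.1831
Step 3: Objective decrease = 0.5 * g^T H^(-1) g = 6.5915


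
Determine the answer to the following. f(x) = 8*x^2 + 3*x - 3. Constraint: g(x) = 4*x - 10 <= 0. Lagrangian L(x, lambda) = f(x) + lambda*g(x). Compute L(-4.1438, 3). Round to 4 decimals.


Step 1: Evaluate f(x).
f(-4.1438) = 8*(-4.1438)^2 + 3*(-4.1438) - 3 = 121.9372
Step 2: Evaluate g(x).
g(-4.1438) = 4*-4.1438 - 10 = -26.5752
Step 3: Compute Lagrangian.
L = 121.9372 + 3*-26.5752 = 42.2116


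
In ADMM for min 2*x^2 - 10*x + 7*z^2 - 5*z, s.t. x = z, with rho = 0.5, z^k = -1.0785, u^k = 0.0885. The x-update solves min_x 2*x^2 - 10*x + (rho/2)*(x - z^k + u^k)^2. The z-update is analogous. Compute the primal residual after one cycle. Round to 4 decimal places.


ADMM iteration with rho = 0.5, z^k = -1.0785, u^k = 0.0885
Step 1: x-update.
Minimize 2*x^2 - 10*x + (0.5/2)*(x + 1.0785 + 0.0885)^2
FOC: (2*2 + 0.5)*x = 10 + 0.5*(-1.0785 - 0.0885)
x^{k+1} = 2.0926
Step 2: z-update.
Minimize 7*z^2 - 5*z + (0.5/2)*(2.0926 - z + 0.0885)^2
FOC: (2*7 + 0.5)*z = 5 + 0.5*(2.0926 + 0.0885)
z^{k+1} = 0.42
Step 3: u-update.
u^{k+1} = 0.0885 + 2.0926 - 0.42 = 1.761
Step 4: Primal residual = |2.0926 - 0.42| = 1.6725


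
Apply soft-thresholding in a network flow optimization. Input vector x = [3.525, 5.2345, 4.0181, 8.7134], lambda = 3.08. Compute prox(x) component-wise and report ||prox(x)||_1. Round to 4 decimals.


Soft-thresholding with lambda = 3.08:
prox(3.525) = sign(3.525)*max(|3.525| - 3.08, 0) = 0.445
prox(5.2345) = sign(5.2345)*max(|5.2345| - 3.08, 0) = 2.1545
prox(4.0181) = sign(4.0181)*max(|4.0181| - 3.08, 0) = 0.9381
prox(8.7134) = sign(8.7134)*max(|8.7134| - 3.08, 0) = 5.6334
prox(x) = [0.445, 2.1545, 0.9381, 5.6334]
||prox(x)||_1 = 0.445 + 2.1545 + 0.9381 + 5.6334 = 9.171


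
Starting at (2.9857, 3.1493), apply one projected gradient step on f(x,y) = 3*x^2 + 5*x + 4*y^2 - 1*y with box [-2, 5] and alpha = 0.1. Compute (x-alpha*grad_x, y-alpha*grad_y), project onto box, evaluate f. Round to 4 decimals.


Step 1: Compute gradient at (2.9857, 3.1493).
grad_x = 2*3*2.9857 + 5 = 22.9142
grad_y = 2*4*3.1493 - 1 = 24.1944
Step 2: Gradient step.
x_raw = 2.9857 - 0.1*22.9142 = 0.6943
y_raw = 3.1493 - 0.1*24.1944 = 0.7299
Step 3: Project onto [-2, 5].
x_proj = clip(0.6943) = 0.6943
y_proj = clip(0.7299) = 0.7299
Step 4: Evaluate f.
f(0.6943, 0.7299) = 6.3184


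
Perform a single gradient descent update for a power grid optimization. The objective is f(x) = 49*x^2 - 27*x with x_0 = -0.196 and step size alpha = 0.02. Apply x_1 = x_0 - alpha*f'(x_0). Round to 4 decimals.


We compute the gradient at x_0 and apply the update.
f'(x) = 98*x - 27
f'(-0.196) = 98*-0.196 - 27 = -46.208
x_1 = -0.196 - 0.02*-46.208 = 0.7282


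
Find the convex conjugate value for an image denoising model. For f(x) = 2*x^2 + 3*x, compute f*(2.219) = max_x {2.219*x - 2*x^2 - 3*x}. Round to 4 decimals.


f*(y) = sup_x {y*x - a*x^2 - b*x} = sup_x {(y-b)*x - a*x^2}
FOC: (y - b) - 2a*x = 0 => x* = (y - b)/(2a)
x* = (2.219 - 3)/(2*2) = -0.1953
f*(2.219) = (y-b)^2/(4a) = (2.219 - 3)^2/(4*2)
= 0.61/8 = 0.0762


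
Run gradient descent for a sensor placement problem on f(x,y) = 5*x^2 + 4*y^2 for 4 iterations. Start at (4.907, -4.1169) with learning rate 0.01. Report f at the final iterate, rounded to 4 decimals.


Gradient descent on f(x,y) = 5*x^2 + 4*y^2.
Starting point: (4.907, -4.1169), alpha = 0.01
Step 1: grad_x = 2*5*4.907 = 49.07, grad_y = 2*4*-4.1169 = -32.9352
  x_1 = 4.907 - 0.01*49.07 = 4.4163
  y_1 = -4.1169 - 0.01*-32.9352 = -3.7875
Step 2: grad_x = 2*5*4.4163 = 44.163, grad_y = 2*4*-3.7875 = -30.3004
  x_2 = 4.4163 - 0.01*44.163 = 3.9747
  y_2 = -3.7875 - 0.01*-30.3004 = -3.4845
Step 3: grad_x = 2*5*3.9747 = 39.7467, grad_y = 2*4*-3.4845 = -27.8764
  x_3 = 3.9747 - 0.01*39.7467 = 3.5772
  y_3 = -3.4845 - 0.01*-27.8764 = -3.2058
Step 4: grad_x = 2*5*3.5772 = 35.772, grad_y = 2*4*-3.2058 = -25.6462
  x_4 = 3.5772 - 0.01*35.772 = 3.2195
  y_4 = -3.2058 - 0.01*-25.6462 = -2.9493
f(3.2195, -2.9493) = 5*3.2195^2 + 4*(-2.9493)^2 = 86.6193


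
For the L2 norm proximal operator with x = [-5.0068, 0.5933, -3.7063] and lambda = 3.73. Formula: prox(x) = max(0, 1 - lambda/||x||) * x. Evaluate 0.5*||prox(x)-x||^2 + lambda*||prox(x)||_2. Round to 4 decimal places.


Step 1: Compute ||x||.
||x|| = 6.2575
Step 2: Compute scaling factor.
scale = max(0, 1 - 3.73/6.2575) = 0.4039
Step 3: prox(x) = [-2.0223, 0.2396, -1.497]
||prox(x)|| = 2.5275
Step 4: Proximal objective.
0.5*||prox-x||^2 = 6.9565
lambda*||prox|| = 9.4276
Total = 16.3841


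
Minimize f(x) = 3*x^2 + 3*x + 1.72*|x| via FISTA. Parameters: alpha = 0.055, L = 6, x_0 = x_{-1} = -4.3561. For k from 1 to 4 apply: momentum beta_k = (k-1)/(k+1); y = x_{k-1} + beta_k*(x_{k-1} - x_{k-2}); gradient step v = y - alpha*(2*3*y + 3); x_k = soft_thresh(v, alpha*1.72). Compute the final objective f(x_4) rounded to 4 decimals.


FISTA on f(x) = 3*x^2 + 3*x + 1.72*|x|
L = 6, alpha = 0.055
Iteration 1: beta = 0.0, y = -4.3561 + 0.0*(-4.3561 + 4.3561) = -4.3561
  grad(y) = -23.1366, v = y - alpha*grad = -3.0836
  prox(v) = soft_thresh(-3.0836, 0.0946) = -2.989
Iteration 2: beta = 0.3333, y = -2.989 + 0.3333*(-2.989 + 4.3561) = -2.5333
  grad(y) = -12.1997, v = y - alpha*grad = -1.8623
  prox(v) = soft_thresh(-1.8623, 0.0946) = -1.7677
Iteration 3: beta = 0.5, y = -1.7677 + 0.5*(-1.7677 + 2.989) = -1.1571
  grad(y) = -3.9423, v = y - alpha*grad = -0.9402
  prox(v) = soft_thresh(-0.9402, 0.0946) = -0.8456
Iteration 4: beta = 0.6, y = -0.8456 + 0.6*(-0.8456 + 1.7677) = -0.2924
  grad(y) = 1.2457, v = y - alpha*grad = -0.3609
  prox(v) = soft_thresh(-0.3609, 0.0946) = -0.2663
f(x_4) = 3*(-0.2663)^2 + 3*(-0.2663) + 1.72*|-0.2663| = -0.1281


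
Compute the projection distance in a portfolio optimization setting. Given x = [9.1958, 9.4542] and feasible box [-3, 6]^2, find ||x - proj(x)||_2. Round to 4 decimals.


Project each component onto [-3, 6].
clip(9.1958) = 6.0, clip(9.4542) = 6.0
Projection = [6.0, 6.0]
Squared diffs: [10.2131, 11.9315]
Distance = sqrt(22.1446) = 4.7058


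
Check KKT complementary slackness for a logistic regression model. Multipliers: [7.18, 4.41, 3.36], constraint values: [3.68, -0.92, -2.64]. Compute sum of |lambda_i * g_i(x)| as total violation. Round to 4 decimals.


KKT complementary slackness check:
lambda_1 * g_1 = 7.18 * 3.68 = 26.4224
lambda_2 * g_2 = 4.41 * -0.92 = -4.0572
lambda_3 * g_3 = 3.36 * -2.64 = -8.8704
Total violation = 26.4224 + 4.0572 + 8.8704 = 39.35


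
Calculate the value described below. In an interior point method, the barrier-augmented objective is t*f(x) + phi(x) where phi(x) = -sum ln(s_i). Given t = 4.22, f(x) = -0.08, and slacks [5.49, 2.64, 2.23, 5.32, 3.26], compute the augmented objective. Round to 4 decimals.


Step 1: Compute log-barrier.
ln values: [1.7029, 0.9708, 0.802, 1.6715, 1.1817]
phi = -(1.7029 + 0.9708 + 0.802 + 1.6715 + 1.1817) = -6.3289
Step 2: Compute augmented objective.
t*f(x) = 4.22*-0.08 = -0.3376
Total = -0.3376 - 6.3289 = -6.6665


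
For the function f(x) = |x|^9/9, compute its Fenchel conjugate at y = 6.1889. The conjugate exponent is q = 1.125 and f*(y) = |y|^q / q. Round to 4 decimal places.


The conjugate exponent q satisfies 1/p + 1/q = 1.
p = 9, so q = 9/(9 - 1) = 1.125
|y|^q = 6.1889^1.125 = 7.7726
f*(6.1889) = 7.7726 / 1.125 = 6.909


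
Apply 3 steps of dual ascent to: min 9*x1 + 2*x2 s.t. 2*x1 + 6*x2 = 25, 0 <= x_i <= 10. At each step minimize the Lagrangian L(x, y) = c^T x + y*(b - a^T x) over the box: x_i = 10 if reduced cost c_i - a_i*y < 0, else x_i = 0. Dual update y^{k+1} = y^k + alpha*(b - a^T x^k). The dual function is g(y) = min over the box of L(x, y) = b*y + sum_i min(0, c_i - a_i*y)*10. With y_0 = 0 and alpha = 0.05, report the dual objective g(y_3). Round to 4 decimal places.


Dual ascent for LP: min 9*x1 + 2*x2, 2*x1 + 6*x2 = 25, 0 <= x_i <= 10
Step 1: y^k = 0.0, reduced costs: (9.0, 2.0)
  x^k = (0.0, 0.0), subgradient = b - a^T x = 25.0
  y^{k+1} = 0.0 + 0.05*25.0 = 1.25
Step 2: y^k = 1.25, reduced costs: (6.5, -5.5)
  x^k = (0.0, 10.0), subgradient = b - a^T x = -35.0
  y^{k+1} = 1.25 + 0.05*-35.0 = -0.5
Step 3: y^k = -0.5, reduced costs: (10.0, 5.0)
  x^k = (0.0, 0.0), subgradient = b - a^T x = 25.0
  y^{k+1} = -0.5 + 0.05*25.0 = 0.75
Dual objective at y_3 = 0.75: reduced costs (7.5, -2.5), box minimizer x = (0.0, 10.0)
g(y_3) = b*y + (c1 - a1*y)*x1 + (c2 - a2*y)*x2 = 25*0.75 + 7.5*0.0 + (-2.5)*10.0 = 18.75 + 0.0 - 25.0 = -6.25


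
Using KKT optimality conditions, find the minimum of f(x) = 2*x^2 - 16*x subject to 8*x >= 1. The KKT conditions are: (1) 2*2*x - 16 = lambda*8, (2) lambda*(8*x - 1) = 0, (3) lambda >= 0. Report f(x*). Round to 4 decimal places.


Step 1: Try lambda = 0 (constraint inactive).
Stationarity: 2*2*x - 16 = 0
x* = 16/(2*2) = 4.0
Check constraint: 8*4.0 = 32.0 >= 1 -- satisfied.
Step 2: Compute optimal value.
f(x*) = 2*4.0^2 - 16*4.0 = -32.0


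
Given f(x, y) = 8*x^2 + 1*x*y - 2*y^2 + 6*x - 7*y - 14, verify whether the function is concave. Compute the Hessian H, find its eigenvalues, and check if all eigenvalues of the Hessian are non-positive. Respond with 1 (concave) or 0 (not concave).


The Hessian of f(x,y) = 8*x^2 + 1*x*y - 2*y^2 + 6*x - 7*y - 14 is:
H = [[16, 1], [1, -4]]
Trace = 16 - 4 = 12
Determinant = 16*-4 - (1)^2 = -65
Discriminant = (12)^2 - 4*-65 = 404.0
Eigenvalues: lambda_1 = -4.0499, lambda_2 = 16.0499
The function is not concave.

0


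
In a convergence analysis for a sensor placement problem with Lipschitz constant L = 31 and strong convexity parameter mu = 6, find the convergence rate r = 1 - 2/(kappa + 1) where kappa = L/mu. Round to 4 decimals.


Step 1: Compute the condition number.
kappa = L/mu = 31/6 = 5.1667
Step 2: Compute the convergence rate.
r = 1 - 2/(kappa + 1) = 1 - 2*mu/(L + mu) = (L - mu)/(L + mu) = 25/37 = 0.6757


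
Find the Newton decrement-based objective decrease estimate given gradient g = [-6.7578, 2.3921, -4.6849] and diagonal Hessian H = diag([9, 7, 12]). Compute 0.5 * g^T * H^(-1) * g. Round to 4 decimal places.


Step 1: H is diagonal, so H^(-1) * g = [-0.7509, 0.3417, -0.3904].
Step 2: g^T H^(-1) g = sum_i g_i^2 / H_ii
  = (-6.7578)^2/9 + (2.3921)^2/7 + (-4.6849)^2/12
  = 5.0742 + 0.8174 + 1.829 = 7.7207
Step 3: Objective decrease = 0.5 * g^T H^(-1) g = 3.8603


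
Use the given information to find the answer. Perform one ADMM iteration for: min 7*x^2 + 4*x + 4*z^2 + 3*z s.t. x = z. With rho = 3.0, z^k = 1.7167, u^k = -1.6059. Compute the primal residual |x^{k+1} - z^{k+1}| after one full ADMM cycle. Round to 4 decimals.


ADMM iteration with rho = 3.0, z^k = 1.7167, u^k = -1.6059
Step 1: x-update.
Minimize 7*x^2 + 4*x + (3.0/2)*(x - 1.7167 - 1.6059)^2
FOC: (2*7 + 3.0)*x = -4 + 3.0*(1.7167 + 1.6059)
x^{k+1} = 0.351
Step 2: z-update.
Minimize 4*z^2 + 3*z + (3.0/2)*(0.351 - z - 1.6059)^2
FOC: (2*4 + 3.0)*z = -3 + 3.0*(0.351 - 1.6059)
z^{k+1} = -0.615
Step 3: u-update.
u^{k+1} = -1.6059 + 0.351 + 0.615 = -0.6399
Step 4: Primal residual = |0.351 + 0.615| = 0.966


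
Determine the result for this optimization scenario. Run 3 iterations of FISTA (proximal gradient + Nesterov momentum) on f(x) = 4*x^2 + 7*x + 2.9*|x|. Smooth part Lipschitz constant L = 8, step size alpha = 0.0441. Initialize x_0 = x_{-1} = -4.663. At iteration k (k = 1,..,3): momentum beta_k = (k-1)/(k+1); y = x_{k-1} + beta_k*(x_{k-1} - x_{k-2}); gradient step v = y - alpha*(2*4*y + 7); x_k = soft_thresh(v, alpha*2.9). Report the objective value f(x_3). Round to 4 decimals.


FISTA on f(x) = 4*x^2 + 7*x + 2.9*|x|
L = 8, alpha = 0.0441
Iteration 1: beta = 0.0, y = -4.663 + 0.0*(-4.663 + 4.663) = -4.663
  grad(y) = -30.304, v = y - alpha*grad = -3.3266
  prox(v) = soft_thresh(-3.3266, 0.1279) = -3.1987
Iteration 2: beta = 0.3333, y = -3.1987 + 0.3333*(-3.1987 + 4.663) = -2.7106
  grad(y) = -14.6848, v = y - alpha*grad = -2.063
  prox(v) = soft_thresh(-2.063, 0.1279) = -1.9351
Iteration 3: beta = 0.5, y = -1.9351 + 0.5*(-1.9351 + 3.1987) = -1.3033
  grad(y) = -3.4265, v = y - alpha*grad = -1.1522
  prox(v) = soft_thresh(-1.1522, 0.1279) = -1.0243
f(x_3) = 4*(-1.0243)^2 + 7*(-1.0243) + 2.9*|-1.0243| = -0.0028


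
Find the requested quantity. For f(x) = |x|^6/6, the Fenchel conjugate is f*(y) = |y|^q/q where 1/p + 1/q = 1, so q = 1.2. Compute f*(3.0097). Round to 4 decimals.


The conjugate exponent q satisfies 1/p + 1/q = 1.
p = 6, so q = 6/(6 - 1) = 1.2
|y|^q = 3.0097^1.2 = 3.7517
f*(3.0097) = 3.7517 / 1.2 = 3.1264


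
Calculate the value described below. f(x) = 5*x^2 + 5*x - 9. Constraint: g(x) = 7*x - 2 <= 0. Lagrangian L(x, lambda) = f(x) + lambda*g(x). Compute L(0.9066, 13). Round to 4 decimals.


Step 1: Evaluate f(x).
f(0.9066) = 5*0.9066^2 + 5*0.9066 - 9 = -0.3574
Step 2: Evaluate g(x).
g(0.9066) = 7*0.9066 - 2 = 4.3462
Step 3: Compute Lagrangian.
L = -0.3574 + 13*4.3462 = 56.1432


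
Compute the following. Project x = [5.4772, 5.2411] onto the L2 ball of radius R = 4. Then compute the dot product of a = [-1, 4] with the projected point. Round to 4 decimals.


Step 1: Compute ||x|| (intermediates to 6 decimals).
||x|| = sqrt(5.4772^2 + 5.2411^2) = 7.580821
Step 2: Project.
Since ||x|| > R, scale = R/||x|| = 4/7.580821 = 0.527647, proj(x) = scale * x
proj(x) = [2.890028, 2.765451]
Step 3: Dot product.
a^T * proj(x) = -1*2.890028 + 4*2.765451 = 8.1718


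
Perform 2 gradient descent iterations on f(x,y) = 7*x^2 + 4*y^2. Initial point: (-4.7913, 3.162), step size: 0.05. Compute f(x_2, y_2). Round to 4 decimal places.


Gradient descent on f(x,y) = 7*x^2 + 4*y^2.
Starting point: (-4.7913, 3.162), alpha = 0.05
Step 1: grad_x = 2*7*-4.7913 = -67.0782, grad_y = 2*4*3.162 = 25.296
  x_1 = -4.7913 - 0.05*-67.0782 = -1.4374
  y_1 = 3.162 - 0.05*25.296 = 1.8972
Step 2: grad_x = 2*7*-1.4374 = -20.1235, grad_y = 2*4*1.8972 = 15.1776
  x_2 = -1.4374 - 0.05*-20.1235 = -0.4312
  y_2 = 1.8972 - 0.05*15.1776 = 1.1383
f(-0.4312, 1.1383) = 7*(-0.4312)^2 + 4*1.1383^2 = 6.4847


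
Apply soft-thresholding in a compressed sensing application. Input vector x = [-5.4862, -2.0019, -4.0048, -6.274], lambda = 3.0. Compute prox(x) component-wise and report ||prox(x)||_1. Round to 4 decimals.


Soft-thresholding with lambda = 3.0:
prox(-5.4862) = sign(-5.4862)*max(|-5.4862| - 3.0, 0) = -2.4862
prox(-2.0019) = sign(-2.0019)*max(|-2.0019| - 3.0, 0) = 0.0
prox(-4.0048) = sign(-4.0048)*max(|-4.0048| - 3.0, 0) = -1.0048
prox(-6.274) = sign(-6.274)*max(|-6.274| - 3.0, 0) = -3.274
prox(x) = [-2.4862, 0.0, -1.0048, -3.274]
||prox(x)||_1 = 2.4862 + 0.0 + 1.0048 + 3.274 = 6.765


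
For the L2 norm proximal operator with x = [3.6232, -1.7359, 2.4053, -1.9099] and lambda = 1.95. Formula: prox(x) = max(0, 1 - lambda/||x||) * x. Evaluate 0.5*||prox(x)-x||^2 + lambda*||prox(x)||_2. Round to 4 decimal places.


Step 1: Compute ||x||.
||x|| = 5.0571
Step 2: Compute scaling factor.
scale = max(0, 1 - 1.95/5.0571) = 0.6144
Step 3: prox(x) = [2.2261, -1.0665, 1.4778, -1.1734]
||prox(x)|| = 3.1071
Step 4: Proximal objective.
0.5*||prox-x||^2 = 1.9013
lambda*||prox|| = 6.0588
Total = 7.9601


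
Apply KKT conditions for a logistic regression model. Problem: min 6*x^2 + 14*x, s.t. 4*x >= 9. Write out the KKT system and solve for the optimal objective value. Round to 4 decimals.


Step 1: Try lambda = 0 (constraint inactive).
x_unc = -14/(2*6) = -1.1667
Check: 4*-1.1667 = -4.6668 < 9 -- violated!
Step 2: Constraint must be active: 4*x = 9
x* = 9/4 = 2.25
lambda = (2*6*2.25 + 14)/4 = 10.25
Step 3: Compute optimal value.
f(x*) = 6*2.25^2 + 14*2.25 = 61.875


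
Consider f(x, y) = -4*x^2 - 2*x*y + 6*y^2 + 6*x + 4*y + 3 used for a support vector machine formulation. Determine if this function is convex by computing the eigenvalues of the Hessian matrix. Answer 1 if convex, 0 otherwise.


The Hessian of f(x,y) = -4*x^2 - 2*x*y + 6*y^2 + 6*x + 4*y + 3 is:
H = [[-8, -2], [-2, 12]]
Trace = -8 + 12 = 4
Determinant = -8*12 - (-2)^2 = -100
Discriminant = (4)^2 - 4*-100 = 416.0
Eigenvalues: lambda_1 = -8.198, lambda_2 = 12.198
The function is not convex.

0


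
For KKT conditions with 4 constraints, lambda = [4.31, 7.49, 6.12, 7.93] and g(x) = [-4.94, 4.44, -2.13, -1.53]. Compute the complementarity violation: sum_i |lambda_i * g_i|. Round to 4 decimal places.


KKT complementary slackness check:
lambda_1 * g_1 = 4.31 * -4.94 = -21.2914
lambda_2 * g_2 = 7.49 * 4.44 = 33.2556
lambda_3 * g_3 = 6.12 * -2.13 = -13.0356
lambda_4 * g_4 = 7.93 * -1.53 = -12.1329
Total violation = 21.2914 + 33.2556 + 13.0356 + 12.1329 = 79.7155


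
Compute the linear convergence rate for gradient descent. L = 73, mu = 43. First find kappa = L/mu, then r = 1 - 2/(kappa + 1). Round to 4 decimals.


Step 1: Compute the condition number.
kappa = L/mu = 73/43 = 1.6977
Step 2: Compute the convergence rate.
r = 1 - 2/(kappa + 1) = 1 - 2*mu/(L + mu) = (L - mu)/(L + mu) = 30/116 = 0.2586


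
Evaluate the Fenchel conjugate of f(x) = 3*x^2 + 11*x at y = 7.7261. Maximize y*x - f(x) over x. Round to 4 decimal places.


f*(y) = sup_x {y*x - a*x^2 - b*x} = sup_x {(y-b)*x - a*x^2}
FOC: (y - b) - 2a*x = 0 => x* = (y - b)/(2a)
x* = (7.7261 - 11)/(2*3) = -0.5457
f*(7.7261) = (y-b)^2/(4a) = (7.7261 - 11)^2/(4*3)
= 10.7184/12 = 0.8932


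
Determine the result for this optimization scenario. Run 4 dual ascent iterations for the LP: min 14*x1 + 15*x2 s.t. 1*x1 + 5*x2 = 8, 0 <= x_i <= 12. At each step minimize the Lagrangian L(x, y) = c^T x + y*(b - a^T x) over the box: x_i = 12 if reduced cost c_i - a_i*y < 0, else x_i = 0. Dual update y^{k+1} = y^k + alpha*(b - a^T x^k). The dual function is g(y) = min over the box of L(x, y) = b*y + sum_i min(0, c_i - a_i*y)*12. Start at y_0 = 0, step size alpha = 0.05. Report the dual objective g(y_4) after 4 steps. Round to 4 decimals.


Dual ascent for LP: min 14*x1 + 15*x2, 1*x1 + 5*x2 = 8, 0 <= x_i <= 12
Step 1: y^k = 0.0, reduced costs: (14.0, 15.0)
  x^k = (0.0, 0.0), subgradient = b - a^T x = 8.0
  y^{k+1} = 0.0 + 0.05*8.0 = 0.4
Step 2: y^k = 0.4, reduced costs: (13.6, 13.0)
  x^k = (0.0, 0.0), subgradient = b - a^T x = 8.0
  y^{k+1} = 0.4 + 0.05*8.0 = 0.8
Step 3: y^k = 0.8, reduced costs: (13.2, 11.0)
  x^k = (0.0, 0.0), subgradient = b - a^T x = 8.0
  y^{k+1} = 0.8 + 0.05*8.0 = 1.2
Step 4: y^k = 1.2, reduced costs: (12.8, 9.0)
  x^k = (0.0, 0.0), subgradient = b - a^T x = 8.0
  y^{k+1} = 1.2 + 0.05*8.0 = 1.6
Dual objective at y_4 = 1.6: reduced costs (12.4, 7.0), box minimizer x = (0.0, 0.0)
g(y_4) = b*y + (c1 - a1*y)*x1 + (c2 - a2*y)*x2 = 8*1.6 + 12.4*0.0 + 7.0*0.0 = 12.8 + 0.0 + 0.0 = 12.8


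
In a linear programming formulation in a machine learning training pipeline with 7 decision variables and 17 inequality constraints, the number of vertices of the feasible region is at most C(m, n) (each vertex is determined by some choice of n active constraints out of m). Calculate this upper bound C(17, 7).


Each vertex corresponds to some choice of n active constraints out of m, so the number of vertices is at most C(m, n) = m! / (n!(m-n)!).
m = 17, n = 7
Numerator: 17 * 16 * 15 * 14 * 13 * 12 * 11
Denominator: 7! = 5040
C(17, 7) = 19448


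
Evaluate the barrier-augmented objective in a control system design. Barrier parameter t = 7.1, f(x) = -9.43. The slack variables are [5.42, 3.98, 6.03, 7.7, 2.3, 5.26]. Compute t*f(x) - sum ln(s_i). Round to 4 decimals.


Step 1: Compute log-barrier.
ln values: [1.6901, 1.3813, 1.7967, 2.0412, 0.8329, 1.6601]
phi = -(1.6901 + 1.3813 + 1.7967 + 2.0412 + 0.8329 + 1.6601) = -9.4024
Step 2: Compute augmented objective.
t*f(x) = 7.1*-9.43 = -66.953
Total = -66.953 - 9.4024 = -76.3554


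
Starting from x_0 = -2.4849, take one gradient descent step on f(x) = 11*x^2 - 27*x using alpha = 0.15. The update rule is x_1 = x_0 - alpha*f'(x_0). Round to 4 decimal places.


We compute the gradient at x_0 and apply the update.
f'(x) = 22*x - 27
f'(-2.4849) = 22*-2.4849 - 27 = -81.6678
x_1 = -2.4849 - 0.15*-81.6678 = 9.7653


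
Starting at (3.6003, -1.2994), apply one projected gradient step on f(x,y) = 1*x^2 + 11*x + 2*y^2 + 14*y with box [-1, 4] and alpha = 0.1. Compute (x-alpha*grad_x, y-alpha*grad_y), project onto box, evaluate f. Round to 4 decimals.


Step 1: Compute gradient at (3.6003, -1.2994).
grad_x = 2*1*3.6003 + 11 = 18.2006
grad_y = 2*2*-1.2994 + 14 = 8.8024
Step 2: Gradient step.
x_raw = 3.6003 - 0.1*18.2006 = 1.7802
y_raw = -1.2994 - 0.1*8.8024 = -2.1796
Step 3: Project onto [-1, 4].
x_proj = clip(1.7802) = 1.7802
y_proj = clip(-2.1796) = -1.0
Step 4: Evaluate f.
f(1.7802, -1.0) = 10.7519


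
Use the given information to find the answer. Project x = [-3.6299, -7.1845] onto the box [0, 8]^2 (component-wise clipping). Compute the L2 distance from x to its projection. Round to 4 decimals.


Project each component onto [0, 8].
clip(-3.6299) = 0.0, clip(-7.1845) = 0.0
Projection = [0.0, 0.0]
Squared diffs: [13.1762, 51.617]
Distance = sqrt(64.7932) = 8.0494


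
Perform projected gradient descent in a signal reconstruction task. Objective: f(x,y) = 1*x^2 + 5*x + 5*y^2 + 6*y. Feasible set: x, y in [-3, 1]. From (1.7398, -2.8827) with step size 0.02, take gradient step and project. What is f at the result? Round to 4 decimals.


Step 1: Compute gradient at (1.7398, -2.8827).
grad_x = 2*1*1.7398 + 5 = 8.4796
grad_y = 2*5*-2.8827 + 6 = -22.827
Step 2: Gradient step.
x_raw = 1.7398 - 0.02*8.4796 = 1.5702
y_raw = -2.8827 - 0.02*-22.827 = -2.4262
Step 3: Project onto [-3, 1].
x_proj = clip(1.5702) = 1.0
y_proj = clip(-2.4262) = -2.4262
Step 4: Evaluate f.
f(1.0, -2.4262) = 20.8743


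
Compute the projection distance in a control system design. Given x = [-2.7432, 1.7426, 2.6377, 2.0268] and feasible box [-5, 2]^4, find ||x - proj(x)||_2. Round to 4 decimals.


Project each component onto [-5, 2].
clip(-2.7432) = -2.7432, clip(1.7426) = 1.7426, clip(2.6377) = 2.0, clip(2.0268) = 2.0
Projection = [-2.7432, 1.7426, 2.0, 2.0]
Squared diffs: [0.0, 0.0, 0.4067, 0.0007]
Distance = sqrt(0.4074) = 0.6383


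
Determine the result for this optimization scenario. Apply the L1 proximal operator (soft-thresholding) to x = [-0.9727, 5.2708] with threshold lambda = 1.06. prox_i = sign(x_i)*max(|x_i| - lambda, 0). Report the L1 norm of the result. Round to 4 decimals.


Soft-thresholding with lambda = 1.06:
prox(-0.9727) = sign(-0.9727)*max(|-0.9727| - 1.06, 0) = 0.0
prox(5.2708) = sign(5.2708)*max(|5.2708| - 1.06, 0) = 4.2108
prox(x) = [0.0, 4.2108]
||prox(x)||_1 = 0.0 + 4.2108 = 4.2108


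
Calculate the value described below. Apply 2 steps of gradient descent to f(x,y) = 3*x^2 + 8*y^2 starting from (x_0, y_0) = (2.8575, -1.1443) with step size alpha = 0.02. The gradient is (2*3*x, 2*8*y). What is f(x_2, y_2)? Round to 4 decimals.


Gradient descent on f(x,y) = 3*x^2 + 8*y^2.
Starting point: (2.8575, -1.1443), alpha = 0.02
Step 1: grad_x = 2*3*2.8575 = 17.145, grad_y = 2*8*-1.1443 = -18.3088
  x_1 = 2.8575 - 0.02*17.145 = 2.5146
  y_1 = -1.1443 - 0.02*-18.3088 = -0.7781
Step 2: grad_x = 2*3*2.5146 = 15.0876, grad_y = 2*8*-0.7781 = -12.45
  x_2 = 2.5146 - 0.02*15.0876 = 2.2128
  y_2 = -0.7781 - 0.02*-12.45 = -0.5291
f(2.2128, -0.5291) = 3*2.2128^2 + 8*(-0.5291)^2 = 16.9299


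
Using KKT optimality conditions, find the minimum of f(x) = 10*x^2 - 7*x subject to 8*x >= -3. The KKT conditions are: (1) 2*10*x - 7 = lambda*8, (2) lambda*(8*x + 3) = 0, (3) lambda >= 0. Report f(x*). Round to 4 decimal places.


Step 1: Try lambda = 0 (constraint inactive).
Stationarity: 2*10*x - 7 = 0
x* = 7/(2*10) = 0.35
Check constraint: 8*0.35 = 2.8 >= -3 -- satisfied.
Step 2: Compute optimal value.
f(x*) = 10*0.35^2 - 7*0.35 = -1.225


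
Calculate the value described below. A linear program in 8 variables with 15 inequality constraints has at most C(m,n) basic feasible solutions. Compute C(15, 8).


Each vertex corresponds to some choice of n active constraints out of m, so the number of vertices is at most C(m, n) = m! / (n!(m-n)!).
m = 15, n = 8
Numerator: 15 * 14 * 13 * 12 * 11 * 10 * 9 * 8
Denominator: 8! = 40320
C(15, 8) = 6435


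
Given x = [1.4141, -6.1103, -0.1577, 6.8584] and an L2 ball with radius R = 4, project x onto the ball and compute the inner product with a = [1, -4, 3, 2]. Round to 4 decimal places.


Step 1: Compute ||x|| (intermediates to 6 decimals).
||x|| = sqrt(1.4141^2 + (-6.1103)^2 + (-0.1577)^2 + 6.8584^2) = 9.295051
Step 2: Project.
Since ||x|| > R, scale = R/||x|| = 4/9.295051 = 0.430337, proj(x) = scale * x
proj(x) = [0.60854, -2.629488, -0.067864, 2.951423]
Step 3: Dot product.
a^T * proj(x) = 1*0.60854 - 4*(-2.629488) + 3*(-0.067864) + 2*2.951423 = 16.8257


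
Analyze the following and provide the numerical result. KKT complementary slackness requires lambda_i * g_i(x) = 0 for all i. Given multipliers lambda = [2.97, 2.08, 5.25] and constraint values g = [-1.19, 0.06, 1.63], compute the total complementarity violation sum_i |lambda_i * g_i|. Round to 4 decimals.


KKT complementary slackness check:
lambda_1 * g_1 = 2.97 * -1.19 = -3.5343
lambda_2 * g_2 = 2.08 * 0.06 = 0.1248
lambda_3 * g_3 = 5.25 * 1.63 = 8.5575
Total violation = 3.5343 + 0.1248 + 8.5575 = 12.2166


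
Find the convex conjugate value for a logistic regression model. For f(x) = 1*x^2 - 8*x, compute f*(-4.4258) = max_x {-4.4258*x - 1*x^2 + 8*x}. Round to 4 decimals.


f*(y) = sup_x {y*x - a*x^2 - b*x} = sup_x {(y-b)*x - a*x^2}
FOC: (y - b) - 2a*x = 0 => x* = (y - b)/(2a)
x* = (-4.4258 + 8)/(2*1) = 1.7871
f*(-4.4258) = (y-b)^2/(4a) = (-4.4258 + 8)^2/(4*1)
= 12.7749/4 = 3.1937


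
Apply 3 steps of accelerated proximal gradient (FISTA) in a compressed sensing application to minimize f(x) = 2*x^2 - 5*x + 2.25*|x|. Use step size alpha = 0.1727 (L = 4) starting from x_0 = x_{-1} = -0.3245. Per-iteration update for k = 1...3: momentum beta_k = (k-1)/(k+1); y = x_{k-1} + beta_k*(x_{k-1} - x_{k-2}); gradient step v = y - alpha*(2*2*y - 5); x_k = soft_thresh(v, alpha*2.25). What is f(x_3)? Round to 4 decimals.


FISTA on f(x) = 2*x^2 - 5*x + 2.25*|x|
L = 4, alpha = 0.1727
Iteration 1: beta = 0.0, y = -0.3245 + 0.0*(-0.3245 + 0.3245) = -0.3245
  grad(y) = -6.298, v = y - alpha*grad = 0.7632
  prox(v) = soft_thresh(0.7632, 0.3886) = 0.3746
Iteration 2: beta = 0.3333, y = 0.3746 + 0.3333*(0.3746 + 0.3245) = 0.6076
  grad(y) = -2.5695, v = y - alpha*grad = 1.0514
  prox(v) = soft_thresh(1.0514, 0.3886) = 0.6628
Iteration 3: beta = 0.5, y = 0.6628 + 0.5*(0.6628 - 0.3746) = 0.8069
  grad(y) = -1.7724, v = y - alpha*grad = 1.113
  prox(v) = soft_thresh(1.113, 0.3886) = 0.7244
f(x_3) = 2*0.7244^2 - 5*0.7244 + 2.25*|0.7244| = -0.9426


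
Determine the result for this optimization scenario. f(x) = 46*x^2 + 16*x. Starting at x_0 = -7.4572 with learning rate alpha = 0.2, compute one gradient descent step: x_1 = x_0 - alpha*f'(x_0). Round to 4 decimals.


We compute the gradient at x_0 and apply the update.
f'(x) = 92*x + 16
f'(-7.4572) = 92*-7.4572 + 16 = -670.0624
x_1 = -7.4572 - 0.2*-670.0624 = 126.5553


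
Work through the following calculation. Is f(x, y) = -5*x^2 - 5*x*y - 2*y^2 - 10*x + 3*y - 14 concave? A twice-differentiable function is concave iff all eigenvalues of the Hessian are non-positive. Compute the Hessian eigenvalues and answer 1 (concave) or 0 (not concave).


The Hessian of f(x,y) = -5*x^2 - 5*x*y - 2*y^2 - 10*x + 3*y - 14 is:
H = [[-10, -5], [-5, -4]]
Trace = -10 - 4 = -14
Determinant = -10*-4 - (-5)^2 = 15
Discriminant = (-14)^2 - 4*15 = 136.0
Eigenvalues: lambda_1 = -12.831, lambda_2 = -1.169
The function is concave.

1


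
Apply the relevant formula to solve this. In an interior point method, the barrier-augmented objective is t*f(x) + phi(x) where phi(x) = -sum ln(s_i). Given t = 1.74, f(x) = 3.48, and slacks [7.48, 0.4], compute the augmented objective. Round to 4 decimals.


Step 1: Compute log-barrier.
ln values: [2.0122, -0.9163]
phi = -(2.0122 - 0.9163) = -1.0959
Step 2: Compute augmented objective.
t*f(x) = 1.74*3.48 = 6.0552
Total = 6.0552 - 1.0959 = 4.9593


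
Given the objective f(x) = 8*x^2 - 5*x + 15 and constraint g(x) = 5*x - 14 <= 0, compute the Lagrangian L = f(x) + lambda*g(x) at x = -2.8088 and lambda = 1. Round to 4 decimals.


Step 1: Evaluate f(x).
f(-2.8088) = 8*(-2.8088)^2 - 5*(-2.8088) + 15 = 92.1589
Step 2: Evaluate g(x).
g(-2.8088) = 5*-2.8088 - 14 = -28.044
Step 3: Compute Lagrangian.
L = 92.1589 + 1*-28.044 = 64.1149


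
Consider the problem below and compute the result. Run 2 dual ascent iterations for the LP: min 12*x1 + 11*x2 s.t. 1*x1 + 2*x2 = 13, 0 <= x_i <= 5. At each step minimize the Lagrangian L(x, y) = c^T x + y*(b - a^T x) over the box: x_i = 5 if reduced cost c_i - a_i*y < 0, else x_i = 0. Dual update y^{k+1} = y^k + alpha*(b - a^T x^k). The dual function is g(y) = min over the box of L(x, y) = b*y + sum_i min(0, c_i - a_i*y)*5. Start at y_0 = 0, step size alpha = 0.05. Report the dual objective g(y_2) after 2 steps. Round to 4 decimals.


Dual ascent for LP: min 12*x1 + 11*x2, 1*x1 + 2*x2 = 13, 0 <= x_i <= 5
Step 1: y^k = 0.0, reduced costs: (12.0, 11.0)
  x^k = (0.0, 0.0), subgradient = b - a^T x = 13.0
  y^{k+1} = 0.0 + 0.05*13.0 = 0.65
Step 2: y^k = 0.65, reduced costs: (11.35, 9.7)
  x^k = (0.0, 0.0), subgradient = b - a^T x = 13.0
  y^{k+1} = 0.65 + 0.05*13.0 = 1.3
Dual objective at y_2 = 1.3: reduced costs (10.7, 8.4), box minimizer x = (0.0, 0.0)
g(y_2) = b*y + (c1 - a1*y)*x1 + (c2 - a2*y)*x2 = 13*1.3 + 10.7*0.0 + 8.4*0.0 = 16.9 + 0.0 + 0.0 = 16.9


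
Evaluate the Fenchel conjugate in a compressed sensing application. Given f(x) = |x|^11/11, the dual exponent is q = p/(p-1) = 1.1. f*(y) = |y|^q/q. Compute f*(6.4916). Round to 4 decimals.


The conjugate exponent q satisfies 1/p + 1/q = 1.
p = 11, so q = 11/(11 - 1) = 1.1
|y|^q = 6.4916^1.1 = 7.8268
f*(6.4916) = 7.8268 / 1.1 = 7.1153


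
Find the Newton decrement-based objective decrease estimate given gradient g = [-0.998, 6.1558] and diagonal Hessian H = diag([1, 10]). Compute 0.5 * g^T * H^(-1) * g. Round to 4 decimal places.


Step 1: H is diagonal, so H^(-1) * g = [-0.998, 0.6156].
Step 2: g^T H^(-1) g = sum_i g_i^2 / H_ii
  = (-0.998)^2/1 + (6.1558)^2/10
  = 0.996 + 3.7894 = 4.7854
Step 3: Objective decrease = 0.5 * g^T H^(-1) g = 2.3927


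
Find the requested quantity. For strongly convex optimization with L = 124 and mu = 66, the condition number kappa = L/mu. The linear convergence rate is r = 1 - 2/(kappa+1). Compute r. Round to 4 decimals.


Step 1: Compute the condition number.
kappa = L/mu = 124/66 = 1.8788
Step 2: Compute the convergence rate.
r = 1 - 2/(kappa + 1) = 1 - 2*mu/(L + mu) = (L - mu)/(L + mu) = 58/190 = 0.3053


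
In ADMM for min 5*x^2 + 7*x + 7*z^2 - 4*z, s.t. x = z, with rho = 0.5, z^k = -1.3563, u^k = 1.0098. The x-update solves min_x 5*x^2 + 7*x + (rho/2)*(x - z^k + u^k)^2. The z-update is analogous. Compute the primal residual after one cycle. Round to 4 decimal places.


ADMM iteration with rho = 0.5, z^k = -1.3563, u^k = 1.0098
Step 1: x-update.
Minimize 5*x^2 + 7*x + (0.5/2)*(x + 1.3563 + 1.0098)^2
FOC: (2*5 + 0.5)*x = -7 + 0.5*(-1.3563 - 1.0098)
x^{k+1} = -0.7793
Step 2: z-update.
Minimize 7*z^2 - 4*z + (0.5/2)*(-0.7793 - z + 1.0098)^2
FOC: (2*7 + 0.5)*z = 4 + 0.5*(-0.7793 + 1.0098)
z^{k+1} = 0.2838
Step 3: u-update.
u^{k+1} = 1.0098 - 0.7793 - 0.2838 = -0.0533
Step 4: Primal residual = |-0.7793 - 0.2838| = 1.0631


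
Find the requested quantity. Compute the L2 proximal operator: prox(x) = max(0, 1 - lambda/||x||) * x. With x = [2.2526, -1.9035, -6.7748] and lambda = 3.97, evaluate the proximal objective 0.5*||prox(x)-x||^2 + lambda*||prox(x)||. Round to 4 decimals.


Step 1: Compute ||x||.
||x|| = 7.3889
Step 2: Compute scaling factor.
scale = max(0, 1 - 3.97/7.3889) = 0.4627
Step 3: prox(x) = [1.0423, -0.8808, -3.1347]
||prox(x)|| = 3.4189
Step 4: Proximal objective.
0.5*||prox-x||^2 = 7.8805
lambda*||prox|| = 13.573
Total = 21.4534


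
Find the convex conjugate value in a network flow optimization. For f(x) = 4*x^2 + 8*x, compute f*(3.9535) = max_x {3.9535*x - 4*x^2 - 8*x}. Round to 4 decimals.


f*(y) = sup_x {y*x - a*x^2 - b*x} = sup_x {(y-b)*x - a*x^2}
FOC: (y - b) - 2a*x = 0 => x* = (y - b)/(2a)
x* = (3.9535 - 8)/(2*4) = -0.5058
f*(3.9535) = (y-b)^2/(4a) = (3.9535 - 8)^2/(4*4)
= 16.3742/16 = 1.0234


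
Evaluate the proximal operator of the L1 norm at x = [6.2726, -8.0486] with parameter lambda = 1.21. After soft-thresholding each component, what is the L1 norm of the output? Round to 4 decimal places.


Soft-thresholding with lambda = 1.21:
prox(6.2726) = sign(6.2726)*max(|6.2726| - 1.21, 0) = 5.0626
prox(-8.0486) = sign(-8.0486)*max(|-8.0486| - 1.21, 0) = -6.8386
prox(x) = [5.0626, -6.8386]
||prox(x)||_1 = 5.0626 + 6.8386 = 11.9012


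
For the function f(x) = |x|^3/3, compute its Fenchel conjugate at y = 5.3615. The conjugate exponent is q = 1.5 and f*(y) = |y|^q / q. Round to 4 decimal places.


The conjugate exponent q satisfies 1/p + 1/q = 1.
p = 3, so q = 3/(3 - 1) = 1.5
|y|^q = 5.3615^1.5 = 12.4145
f*(5.3615) = 12.4145 / 1.5 = 8.2763


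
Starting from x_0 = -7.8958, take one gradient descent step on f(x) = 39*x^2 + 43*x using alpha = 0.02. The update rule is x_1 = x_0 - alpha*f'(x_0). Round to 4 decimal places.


We compute the gradient at x_0 and apply the update.
f'(x) = 78*x + 43
f'(-7.8958) = 78*-7.8958 + 43 = -572.8724
x_1 = -7.8958 - 0.02*-572.8724 = 3.5616


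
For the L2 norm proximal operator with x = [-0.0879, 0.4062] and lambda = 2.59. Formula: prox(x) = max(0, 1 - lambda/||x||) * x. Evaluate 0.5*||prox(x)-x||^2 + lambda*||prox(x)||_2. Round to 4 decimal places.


Step 1: Compute ||x||.
||x|| = 0.4156
Step 2: Compute scaling factor.
scale = max(0, 1 - 2.59/0.4156) = 0.0
Step 3: prox(x) = [-0.0, 0.0]
||prox(x)|| = 0.0
Step 4: Proximal objective.
0.5*||prox-x||^2 = 0.0864
lambda*||prox|| = 0.0
Total = 0.0864
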